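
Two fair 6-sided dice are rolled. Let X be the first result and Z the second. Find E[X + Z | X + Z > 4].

116/15

P(X + Z > 4) = 5/6.
Summing (X+Z)·P(x,y) over outcomes with X + Z > 4 gives 58/9.
E[X + Z | X + Z > 4] = (58/9) / (5/6) = 116/15.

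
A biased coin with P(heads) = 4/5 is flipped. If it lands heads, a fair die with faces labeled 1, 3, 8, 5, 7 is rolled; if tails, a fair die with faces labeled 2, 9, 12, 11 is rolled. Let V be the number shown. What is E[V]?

E[V | heads] = (1+3+8+5+7)/5 = 24/5.
E[V | tails] = (2+9+12+11)/4 = 17/2.
By the law of total expectation,
E[V] = (4/5)·(24/5) + (1/5)·(17/2) = 277/50.

277/50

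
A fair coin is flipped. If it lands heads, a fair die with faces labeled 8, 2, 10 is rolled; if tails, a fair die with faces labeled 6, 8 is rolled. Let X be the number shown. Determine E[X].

E[X | heads] = (8+2+10)/3 = 20/3.
E[X | tails] = (6+8)/2 = 7.
E[X] = (1/2)·(20/3) + (1/2)·(7) = 41/6.

41/6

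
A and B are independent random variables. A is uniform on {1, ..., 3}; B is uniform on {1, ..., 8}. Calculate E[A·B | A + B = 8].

34/3

Outcomes with A + B = 8: (1,7), (2,6), (3,5), each with probability 1/24.
E[A·B | A + B = 8] = (7 + 12 + 15) / 3 = 34/3.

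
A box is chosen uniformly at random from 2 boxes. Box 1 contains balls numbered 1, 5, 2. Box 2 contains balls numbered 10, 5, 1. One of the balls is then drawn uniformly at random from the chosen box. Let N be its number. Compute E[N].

4

E[N | box 1] = (1+5+2)/3 = 8/3.
E[N | box 2] = (10+5+1)/3 = 16/3.
By the law of total expectation,
E[N] = (1/2)·(8/3) + (1/2)·(16/3) = 4.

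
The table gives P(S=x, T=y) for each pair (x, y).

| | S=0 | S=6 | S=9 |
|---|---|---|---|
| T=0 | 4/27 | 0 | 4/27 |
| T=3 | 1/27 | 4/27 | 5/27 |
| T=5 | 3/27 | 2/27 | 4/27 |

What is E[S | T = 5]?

P(T = 5) = 1/3.
Σ S·P over the event = 0·(3/27) + 6·(2/27) + 9·(4/27) = 16/9.
E[S | T = 5] = (16/9) / (1/3) = 16/3.

16/3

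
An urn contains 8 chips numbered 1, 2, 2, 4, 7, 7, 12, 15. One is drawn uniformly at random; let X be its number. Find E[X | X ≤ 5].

P(X ≤ 5) = 1/2.
Σ over the event: 1·1/8 + 2·1/4 + 4·1/8 = 9/8.
E[X | X ≤ 5] = (9/8) / (1/2) = 9/4.

9/4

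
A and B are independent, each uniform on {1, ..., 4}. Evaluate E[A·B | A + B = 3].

Outcomes with A + B = 3: (1,2), (2,1), each with probability 1/16.
E[A·B | A + B = 3] = (2 + 2) / 2 = 2.

2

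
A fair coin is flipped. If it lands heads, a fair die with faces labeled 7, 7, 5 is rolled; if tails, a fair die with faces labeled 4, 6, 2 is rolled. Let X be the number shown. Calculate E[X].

E[X | heads] = (7+7+5)/3 = 19/3.
E[X | tails] = (4+6+2)/3 = 4.
By the law of total expectation,
E[X] = (1/2)·(19/3) + (1/2)·(4) = 31/6.

31/6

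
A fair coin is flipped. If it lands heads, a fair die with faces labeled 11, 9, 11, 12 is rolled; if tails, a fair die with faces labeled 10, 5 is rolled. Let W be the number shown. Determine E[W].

E[W | heads] = (11+9+11+12)/4 = 43/4.
E[W | tails] = (10+5)/2 = 15/2.
E[W] = (1/2)·(43/4) + (1/2)·(15/2) = 73/8.

73/8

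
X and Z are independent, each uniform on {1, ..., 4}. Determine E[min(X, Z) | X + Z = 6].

7/3

Outcomes with X + Z = 6: (2,4), (3,3), (4,2), each with probability 1/16.
E[min(X, Z) | X + Z = 6] = (2 + 3 + 2) / 3 = 7/3.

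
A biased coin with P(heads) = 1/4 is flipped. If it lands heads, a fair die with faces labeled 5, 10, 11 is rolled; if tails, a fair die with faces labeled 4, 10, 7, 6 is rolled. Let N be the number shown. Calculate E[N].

E[N | heads] = (5+10+11)/3 = 26/3.
E[N | tails] = (4+10+7+6)/4 = 27/4.
E[N] = (1/4)·(26/3) + (3/4)·(27/4) = 347/48.

347/48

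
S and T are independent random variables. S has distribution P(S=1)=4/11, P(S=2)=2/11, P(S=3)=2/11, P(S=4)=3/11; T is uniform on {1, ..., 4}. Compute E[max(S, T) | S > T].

P(S > T) = 15/44.
Summing max(S,T)·P(x,y) over outcomes with S > T gives 13/11.
E[max(S, T) | S > T] = (13/11) / (15/44) = 52/15.

52/15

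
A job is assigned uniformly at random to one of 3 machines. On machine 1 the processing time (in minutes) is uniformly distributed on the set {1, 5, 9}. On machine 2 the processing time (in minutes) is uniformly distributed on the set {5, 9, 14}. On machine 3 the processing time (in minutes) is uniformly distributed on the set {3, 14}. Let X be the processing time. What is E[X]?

E[X | machine 1] = (1+5+9)/3 = 5.
E[X | machine 2] = (5+9+14)/3 = 28/3.
E[X | machine 3] = (3+14)/2 = 17/2.
By the law of total expectation,
E[X] = (1/3)·(5) + (1/3)·(28/3) + (1/3)·(17/2) = 137/18.

137/18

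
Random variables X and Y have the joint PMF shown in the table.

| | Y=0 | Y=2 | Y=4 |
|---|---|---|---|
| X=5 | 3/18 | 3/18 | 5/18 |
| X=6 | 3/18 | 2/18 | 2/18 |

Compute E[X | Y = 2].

P(Y = 2) = 5/18.
Σ X·P over the event = 5·(3/18) + 6·(2/18) = 3/2.
E[X | Y = 2] = (3/2) / (5/18) = 27/5.

27/5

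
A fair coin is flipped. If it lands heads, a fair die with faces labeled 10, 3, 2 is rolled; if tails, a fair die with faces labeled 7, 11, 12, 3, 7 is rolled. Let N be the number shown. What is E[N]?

13/2

E[N | heads] = (10+3+2)/3 = 5.
E[N | tails] = (7+11+12+3+7)/5 = 8.
E[N] = (1/2)·(5) + (1/2)·(8) = 13/2.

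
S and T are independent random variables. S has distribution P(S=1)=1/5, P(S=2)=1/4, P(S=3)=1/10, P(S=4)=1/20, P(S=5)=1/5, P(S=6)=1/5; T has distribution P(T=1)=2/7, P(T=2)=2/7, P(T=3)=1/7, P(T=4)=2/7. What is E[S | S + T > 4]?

101/24

P(S + T > 4) = 24/35.
Summing S·P(x,y) over outcomes with S + T > 4 gives 101/35.
E[S | S + T > 4] = (101/35) / (24/35) = 101/24.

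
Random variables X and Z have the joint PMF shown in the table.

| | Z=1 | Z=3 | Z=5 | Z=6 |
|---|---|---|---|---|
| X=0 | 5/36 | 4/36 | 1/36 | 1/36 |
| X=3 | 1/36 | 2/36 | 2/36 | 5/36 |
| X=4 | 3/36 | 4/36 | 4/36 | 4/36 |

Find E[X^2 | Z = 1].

19/3

P(Z = 1) = 1/4.
Summing X^2·P(X=x,Z=y) over the conditioning event gives 19/12.
E[X^2 | Z = 1] = (19/12) / (1/4) = 19/3.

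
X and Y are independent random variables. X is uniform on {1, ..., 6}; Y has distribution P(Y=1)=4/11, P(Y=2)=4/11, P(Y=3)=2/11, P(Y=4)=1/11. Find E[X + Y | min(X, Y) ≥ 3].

47/6

P(min(X, Y) ≥ 3) = 2/11.
Summing (X+Y)·P(x,y) over outcomes with min(X, Y) ≥ 3 gives 47/33.
E[X + Y | min(X, Y) ≥ 3] = (47/33) / (2/11) = 47/6.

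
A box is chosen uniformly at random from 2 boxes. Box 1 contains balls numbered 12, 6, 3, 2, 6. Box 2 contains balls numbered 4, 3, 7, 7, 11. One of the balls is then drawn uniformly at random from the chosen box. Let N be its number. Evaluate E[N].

E[N | box 1] = (12+6+3+2+6)/5 = 29/5.
E[N | box 2] = (4+3+7+7+11)/5 = 32/5.
E[N] = (1/2)·(29/5) + (1/2)·(32/5) = 61/10.

61/10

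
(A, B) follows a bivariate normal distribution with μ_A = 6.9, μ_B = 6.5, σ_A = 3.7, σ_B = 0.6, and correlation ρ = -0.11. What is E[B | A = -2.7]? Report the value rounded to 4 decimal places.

E[B | A=x] = μ_B + ρ(σ_B/σ_A)(x − μ_A) for jointly normal variables.
E[B | A=-2.7] = 6.5 + (-0.11)·(0.6/3.7)·(-2.7 − (6.9)) = 6.5 + (-0.017838)·(-9.6) = 6.6712.

6.6712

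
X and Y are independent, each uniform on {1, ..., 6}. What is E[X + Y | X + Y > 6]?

26/3

P(X + Y > 6) = 7/12.
Summing (X+Y)·P(x,y) over outcomes with X + Y > 6 gives 91/18.
E[X + Y | X + Y > 6] = (91/18) / (7/12) = 26/3.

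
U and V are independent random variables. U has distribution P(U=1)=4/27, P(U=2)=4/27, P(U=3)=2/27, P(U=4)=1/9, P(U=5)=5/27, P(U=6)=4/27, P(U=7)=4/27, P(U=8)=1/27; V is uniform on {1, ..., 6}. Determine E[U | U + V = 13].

36/5

P(U + V = 13) = 5/162.
Summing U·P(x,y) over outcomes with U + V = 13 gives 2/9.
E[U | U + V = 13] = (2/9) / (5/162) = 36/5.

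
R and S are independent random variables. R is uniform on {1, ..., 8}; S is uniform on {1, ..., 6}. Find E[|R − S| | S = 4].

2

Outcomes with S = 4: (1,4), (2,4), (3,4), (4,4), (5,4), (6,4), (7,4), (8,4), each with probability 1/48.
E[|R − S| | S = 4] = (3 + 2 + 1 + 0 + 1 + 2 + 3 + 4) / 8 = 2.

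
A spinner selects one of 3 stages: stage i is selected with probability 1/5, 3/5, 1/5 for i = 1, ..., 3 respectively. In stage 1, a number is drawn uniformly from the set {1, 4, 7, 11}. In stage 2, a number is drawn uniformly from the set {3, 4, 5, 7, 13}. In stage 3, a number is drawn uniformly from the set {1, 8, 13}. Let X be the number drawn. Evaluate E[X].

E[X | stage 1] = (1+4+7+11)/4 = 23/4.
E[X | stage 2] = (3+4+5+7+13)/5 = 32/5.
E[X | stage 3] = (1+8+13)/3 = 22/3.
By the law of total expectation,
E[X] = (1/5)·(23/4) + (3/5)·(32/5) + (1/5)·(22/3) = 1937/300.

1937/300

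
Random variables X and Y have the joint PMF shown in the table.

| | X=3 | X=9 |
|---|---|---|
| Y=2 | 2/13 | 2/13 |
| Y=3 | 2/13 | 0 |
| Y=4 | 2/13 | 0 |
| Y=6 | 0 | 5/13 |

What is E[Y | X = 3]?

3

P(X = 3) = 6/13.
Σ Y·P over the event = 2·(2/13) + 3·(2/13) + 4·(2/13) = 18/13.
E[Y | X = 3] = (18/13) / (6/13) = 3.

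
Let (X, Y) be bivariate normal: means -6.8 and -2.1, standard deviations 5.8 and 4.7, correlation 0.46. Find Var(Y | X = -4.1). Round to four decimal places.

17.4158

Var(Y | X=x) = (1 − ρ²)·σ_Y².
Var(Y | X=-4.1) = (4.7)²·(1 − (0.46)²) = 22.09·0.7884 = 17.4158.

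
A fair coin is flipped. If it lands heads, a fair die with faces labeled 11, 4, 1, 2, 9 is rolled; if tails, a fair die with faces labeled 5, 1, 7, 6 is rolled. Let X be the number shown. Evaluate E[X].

203/40

E[X | heads] = (11+4+1+2+9)/5 = 27/5.
E[X | tails] = (5+1+7+6)/4 = 19/4.
By the law of total expectation,
E[X] = (1/2)·(27/5) + (1/2)·(19/4) = 203/40.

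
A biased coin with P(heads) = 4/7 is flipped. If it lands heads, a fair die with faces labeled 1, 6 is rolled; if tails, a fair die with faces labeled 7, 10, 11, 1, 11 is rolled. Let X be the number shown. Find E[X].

38/7

E[X | heads] = (1+6)/2 = 7/2.
E[X | tails] = (7+10+11+1+11)/5 = 8.
E[X] = (4/7)·(7/2) + (3/7)·(8) = 38/7.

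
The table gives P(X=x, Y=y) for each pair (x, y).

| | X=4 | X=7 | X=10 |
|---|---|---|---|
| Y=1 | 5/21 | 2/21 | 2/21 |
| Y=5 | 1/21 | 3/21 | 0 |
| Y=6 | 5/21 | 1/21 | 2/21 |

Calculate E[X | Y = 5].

P(Y = 5) = 4/21.
Σ X·P over the event = 4·(1/21) + 7·(3/21) = 25/21.
E[X | Y = 5] = (25/21) / (4/21) = 25/4.

25/4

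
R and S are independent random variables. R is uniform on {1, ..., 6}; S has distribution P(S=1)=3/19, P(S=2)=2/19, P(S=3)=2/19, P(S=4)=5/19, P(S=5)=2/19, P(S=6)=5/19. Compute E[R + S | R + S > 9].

257/24

P(R + S > 9) = 4/19.
Summing (R+S)·P(x,y) over outcomes with R + S > 9 gives 257/114.
E[R + S | R + S > 9] = (257/114) / (4/19) = 257/24.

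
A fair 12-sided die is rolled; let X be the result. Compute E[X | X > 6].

19/2

Given X > 6, X is equally likely to be any of {7, 8, 9, 10, 11, 12}.
E[X | X > 6] = (7 + 8 + 9 + 10 + 11 + 12) / 6 = 19/2.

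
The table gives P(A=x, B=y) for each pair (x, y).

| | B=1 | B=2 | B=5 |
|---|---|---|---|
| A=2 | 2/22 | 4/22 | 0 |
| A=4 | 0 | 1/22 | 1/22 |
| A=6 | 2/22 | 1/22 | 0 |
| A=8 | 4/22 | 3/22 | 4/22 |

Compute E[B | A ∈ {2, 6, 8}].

11/5

P(A ∈ {2, 6, 8}) = 10/11.
Summing B·P(A=x,B=y) over the conditioning event gives 2.
E[B | A ∈ {2, 6, 8}] = (2) / (10/11) = 11/5.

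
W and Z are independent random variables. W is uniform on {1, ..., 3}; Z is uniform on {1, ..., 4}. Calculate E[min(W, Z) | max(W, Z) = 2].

4/3

Outcomes with max(W, Z) = 2: (1,2), (2,1), (2,2), each with probability 1/12.
E[min(W, Z) | max(W, Z) = 2] = (1 + 1 + 2) / 3 = 4/3.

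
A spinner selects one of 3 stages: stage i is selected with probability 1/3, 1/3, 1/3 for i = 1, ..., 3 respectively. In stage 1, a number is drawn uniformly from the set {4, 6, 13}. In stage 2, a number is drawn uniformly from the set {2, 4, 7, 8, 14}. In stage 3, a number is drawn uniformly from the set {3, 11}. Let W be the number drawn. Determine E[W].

E[W | stage 1] = (4+6+13)/3 = 23/3.
E[W | stage 2] = (2+4+7+8+14)/5 = 7.
E[W | stage 3] = (3+11)/2 = 7.
By the law of total expectation,
E[W] = (1/3)·(23/3) + (1/3)·(7) + (1/3)·(7) = 65/9.

65/9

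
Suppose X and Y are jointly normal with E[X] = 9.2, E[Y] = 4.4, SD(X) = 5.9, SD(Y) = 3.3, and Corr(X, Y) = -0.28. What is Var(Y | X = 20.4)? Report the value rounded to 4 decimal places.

10.0362

Var(Y | X=x) = (1 − ρ²)·σ_Y².
Var(Y | X=20.4) = (3.3)²·(1 − (-0.28)²) = 10.89·0.9216 = 10.0362.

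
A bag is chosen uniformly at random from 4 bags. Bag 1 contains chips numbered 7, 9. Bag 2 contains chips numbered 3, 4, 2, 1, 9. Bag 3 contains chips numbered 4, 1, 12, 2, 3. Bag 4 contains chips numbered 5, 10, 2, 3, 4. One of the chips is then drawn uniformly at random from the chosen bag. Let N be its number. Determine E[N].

E[N | bag 1] = (7+9)/2 = 8.
E[N | bag 2] = (3+4+2+1+9)/5 = 19/5.
E[N | bag 3] = (4+1+12+2+3)/5 = 22/5.
E[N | bag 4] = (5+10+2+3+4)/5 = 24/5.
E[N] = (1/4)·(8) + (1/4)·(19/5) + (1/4)·(22/5) + (1/4)·(24/5) = 21/4.

21/4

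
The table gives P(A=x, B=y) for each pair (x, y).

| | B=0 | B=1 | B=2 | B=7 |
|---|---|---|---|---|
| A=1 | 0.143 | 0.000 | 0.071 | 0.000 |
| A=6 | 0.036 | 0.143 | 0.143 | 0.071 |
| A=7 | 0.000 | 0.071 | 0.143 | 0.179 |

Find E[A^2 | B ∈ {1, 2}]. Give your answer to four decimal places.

36.5201

P(B ∈ {1, 2}) = 0.571.
Σ A^2·P over the event = 1·(0.071) + 36·(0.143) + 36·(0.143) + 49·(0.071) + 49·(0.143) = 20.853.
E[A^2 | B ∈ {1, 2}] = (20.853) / (0.571) = 36.5201.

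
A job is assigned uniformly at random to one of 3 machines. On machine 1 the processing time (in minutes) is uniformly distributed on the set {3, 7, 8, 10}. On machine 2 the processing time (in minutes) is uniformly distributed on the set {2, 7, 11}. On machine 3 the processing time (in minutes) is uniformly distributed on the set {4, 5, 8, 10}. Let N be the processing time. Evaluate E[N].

245/36

E[N | machine 1] = (3+7+8+10)/4 = 7.
E[N | machine 2] = (2+7+11)/3 = 20/3.
E[N | machine 3] = (4+5+8+10)/4 = 27/4.
By the law of total expectation,
E[N] = (1/3)·(7) + (1/3)·(20/3) + (1/3)·(27/4) = 245/36.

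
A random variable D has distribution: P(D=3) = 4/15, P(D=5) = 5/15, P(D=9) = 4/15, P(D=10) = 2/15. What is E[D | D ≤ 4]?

3

P(D ≤ 4) = 4/15.
Σ over the event: 3·4/15 = 4/5.
E[D | D ≤ 4] = (4/5) / (4/15) = 3.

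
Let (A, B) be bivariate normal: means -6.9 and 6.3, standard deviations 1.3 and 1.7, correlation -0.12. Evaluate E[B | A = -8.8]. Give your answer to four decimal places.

E[B | A=x] = μ_B + ρ(σ_B/σ_A)(x − μ_A) for jointly normal variables.
E[B | A=-8.8] = 6.3 + (-0.12)·(1.7/1.3)·(-8.8 − (-6.9)) = 6.3 + (-0.156923)·(-1.9) = 6.5982.

6.5982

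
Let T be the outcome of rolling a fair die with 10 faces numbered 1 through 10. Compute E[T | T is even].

Given T is even, T is equally likely to be any of {2, 4, 6, 8, 10}.
E[T | T is even] = (2 + 4 + 6 + 8 + 10) / 5 = 6.

6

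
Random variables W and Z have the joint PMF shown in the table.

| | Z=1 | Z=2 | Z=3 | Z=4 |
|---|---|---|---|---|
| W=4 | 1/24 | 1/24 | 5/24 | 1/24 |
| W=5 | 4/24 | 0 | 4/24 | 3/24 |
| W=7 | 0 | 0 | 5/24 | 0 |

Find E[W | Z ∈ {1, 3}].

P(Z ∈ {1, 3}) = 19/24.
Σ W·P over the event = 4·(1/24) + 4·(5/24) + 5·(4/24) + 5·(4/24) + 7·(5/24) = 33/8.
E[W | Z ∈ {1, 3}] = (33/8) / (19/24) = 99/19.

99/19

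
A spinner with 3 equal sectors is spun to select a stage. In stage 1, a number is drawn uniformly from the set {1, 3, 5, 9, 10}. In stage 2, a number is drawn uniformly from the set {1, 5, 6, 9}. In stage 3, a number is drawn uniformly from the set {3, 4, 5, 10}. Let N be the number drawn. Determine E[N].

109/20

E[N | stage 1] = (1+3+5+9+10)/5 = 28/5.
E[N | stage 2] = (1+5+6+9)/4 = 21/4.
E[N | stage 3] = (3+4+5+10)/4 = 11/2.
By the law of total expectation,
E[N] = (1/3)·(28/5) + (1/3)·(21/4) + (1/3)·(11/2) = 109/20.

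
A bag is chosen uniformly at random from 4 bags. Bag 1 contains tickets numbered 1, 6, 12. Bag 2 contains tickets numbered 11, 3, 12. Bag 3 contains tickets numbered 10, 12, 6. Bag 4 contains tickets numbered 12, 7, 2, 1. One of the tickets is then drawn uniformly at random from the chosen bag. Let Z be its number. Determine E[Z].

179/24

E[Z | bag 1] = (1+6+12)/3 = 19/3.
E[Z | bag 2] = (11+3+12)/3 = 26/3.
E[Z | bag 3] = (10+12+6)/3 = 28/3.
E[Z | bag 4] = (12+7+2+1)/4 = 11/2.
E[Z] = (1/4)·(19/3) + (1/4)·(26/3) + (1/4)·(28/3) + (1/4)·(11/2) = 179/24.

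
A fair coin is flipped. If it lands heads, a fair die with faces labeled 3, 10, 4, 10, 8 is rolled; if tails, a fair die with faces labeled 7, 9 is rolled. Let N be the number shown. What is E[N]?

E[N | heads] = (3+10+4+10+8)/5 = 7.
E[N | tails] = (7+9)/2 = 8.
By the law of total expectation,
E[N] = (1/2)·(7) + (1/2)·(8) = 15/2.

15/2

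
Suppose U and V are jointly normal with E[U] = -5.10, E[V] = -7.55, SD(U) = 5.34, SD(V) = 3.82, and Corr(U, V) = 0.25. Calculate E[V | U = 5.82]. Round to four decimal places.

-5.5971

The regression of V on U has slope ρ·σ_V/σ_U and passes through (μ_U, μ_V).
E[V | U=5.82] = -7.55 + (0.25)·(3.82/5.34)·(5.82 − (-5.10)) = -7.55 + (0.17884)·(10.92) = -5.5971.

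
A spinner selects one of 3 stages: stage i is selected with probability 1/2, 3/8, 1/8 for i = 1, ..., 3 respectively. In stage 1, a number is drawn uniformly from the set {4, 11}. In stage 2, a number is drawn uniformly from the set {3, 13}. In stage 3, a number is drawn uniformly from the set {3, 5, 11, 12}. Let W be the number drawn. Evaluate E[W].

E[W | stage 1] = (4+11)/2 = 15/2.
E[W | stage 2] = (3+13)/2 = 8.
E[W | stage 3] = (3+5+11+12)/4 = 31/4.
By the law of total expectation,
E[W] = (1/2)·(15/2) + (3/8)·(8) + (1/8)·(31/4) = 247/32.

247/32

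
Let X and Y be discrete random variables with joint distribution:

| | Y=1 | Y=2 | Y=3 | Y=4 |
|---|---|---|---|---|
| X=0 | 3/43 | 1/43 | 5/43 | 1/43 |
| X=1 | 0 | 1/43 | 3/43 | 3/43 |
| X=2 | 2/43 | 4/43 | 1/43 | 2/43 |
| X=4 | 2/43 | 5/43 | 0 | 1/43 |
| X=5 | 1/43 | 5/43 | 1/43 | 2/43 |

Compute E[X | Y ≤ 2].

71/24

P(Y ≤ 2) = 24/43.
Summing X·P(X=x,Y=y) over the conditioning event gives 71/43.
E[X | Y ≤ 2] = (71/43) / (24/43) = 71/24.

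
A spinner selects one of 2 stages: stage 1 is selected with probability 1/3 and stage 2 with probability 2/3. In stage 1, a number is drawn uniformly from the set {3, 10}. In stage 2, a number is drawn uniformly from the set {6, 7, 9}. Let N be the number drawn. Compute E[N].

E[N | stage 1] = (3+10)/2 = 13/2.
E[N | stage 2] = (6+7+9)/3 = 22/3.
E[N] = (1/3)·(13/2) + (2/3)·(22/3) = 127/18.

127/18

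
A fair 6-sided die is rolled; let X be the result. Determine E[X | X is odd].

3

Given X is odd, X is equally likely to be any of {1, 3, 5}.
E[X | X is odd] = (1 + 3 + 5) / 3 = 3.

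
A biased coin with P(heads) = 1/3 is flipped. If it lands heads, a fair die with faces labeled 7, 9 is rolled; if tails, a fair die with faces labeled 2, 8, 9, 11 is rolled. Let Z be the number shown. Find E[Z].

E[Z | heads] = (7+9)/2 = 8.
E[Z | tails] = (2+8+9+11)/4 = 15/2.
By the law of total expectation,
E[Z] = (1/3)·(8) + (2/3)·(15/2) = 23/3.

23/3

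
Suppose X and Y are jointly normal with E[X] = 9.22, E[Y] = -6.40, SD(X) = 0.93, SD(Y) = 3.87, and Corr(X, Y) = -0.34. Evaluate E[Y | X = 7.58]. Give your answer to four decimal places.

-4.0797

E[Y | X=x] = μ_Y + ρ(σ_Y/σ_X)(x − μ_X) for jointly normal variables.
E[Y | X=7.58] = -6.40 + (-0.34)·(3.87/0.93)·(7.58 − (9.22)) = -6.40 + (-1.4148)·(-1.64) = -4.0797.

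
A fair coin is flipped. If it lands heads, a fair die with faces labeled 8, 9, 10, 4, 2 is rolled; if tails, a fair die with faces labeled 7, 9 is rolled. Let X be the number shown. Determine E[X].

73/10

E[X | heads] = (8+9+10+4+2)/5 = 33/5.
E[X | tails] = (7+9)/2 = 8.
By the law of total expectation,
E[X] = (1/2)·(33/5) + (1/2)·(8) = 73/10.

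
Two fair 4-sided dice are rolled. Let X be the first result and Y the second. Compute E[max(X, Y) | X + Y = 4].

P(X + Y = 4) = 3/16.
Summing max(X,Y)·P(x,y) over outcomes with X + Y = 4 gives 1/2.
E[max(X, Y) | X + Y = 4] = (1/2) / (3/16) = 8/3.

8/3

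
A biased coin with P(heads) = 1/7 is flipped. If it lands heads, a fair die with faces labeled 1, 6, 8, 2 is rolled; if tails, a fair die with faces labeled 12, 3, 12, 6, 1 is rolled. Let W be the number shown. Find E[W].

901/140

E[W | heads] = (1+6+8+2)/4 = 17/4.
E[W | tails] = (12+3+12+6+1)/5 = 34/5.
E[W] = (1/7)·(17/4) + (6/7)·(34/5) = 901/140.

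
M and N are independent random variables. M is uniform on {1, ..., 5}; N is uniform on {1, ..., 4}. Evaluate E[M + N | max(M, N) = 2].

10/3

Outcomes with max(M, N) = 2: (1,2), (2,1), (2,2), each with probability 1/20.
E[M + N | max(M, N) = 2] = (3 + 3 + 4) / 3 = 10/3.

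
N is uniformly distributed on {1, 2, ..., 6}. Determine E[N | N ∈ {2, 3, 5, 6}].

4

P(N ∈ {2, 3, 5, 6}) = 2/3.
Σ over the event: 2·1/6 + 3·1/6 + 5·1/6 + 6·1/6 = 8/3.
E[N | N ∈ {2, 3, 5, 6}] = (8/3) / (2/3) = 4.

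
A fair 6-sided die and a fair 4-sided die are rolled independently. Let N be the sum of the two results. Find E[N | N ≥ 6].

P(N ≥ 6) = 7/12.
Σ over the event: 6·1/6 + 7·1/6 + 8·1/8 + 9·1/12 + 10·1/24 = 13/3.
E[N | N ≥ 6] = (13/3) / (7/12) = 52/7.

52/7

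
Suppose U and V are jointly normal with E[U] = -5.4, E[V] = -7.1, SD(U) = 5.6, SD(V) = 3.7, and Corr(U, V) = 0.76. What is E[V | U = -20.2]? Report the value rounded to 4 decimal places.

-14.5317

The regression of V on U has slope ρ·σ_V/σ_U and passes through (μ_U, μ_V).
E[V | U=-20.2] = -7.1 + (0.76)·(3.7/5.6)·(-20.2 − (-5.4)) = -7.1 + (0.50214)·(-14.8) = -14.5317.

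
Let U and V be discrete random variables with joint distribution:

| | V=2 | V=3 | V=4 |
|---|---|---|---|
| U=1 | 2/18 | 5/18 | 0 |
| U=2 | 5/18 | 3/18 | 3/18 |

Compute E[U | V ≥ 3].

17/11

P(V ≥ 3) = 11/18.
Σ U·P over the event = 1·(5/18) + 2·(3/18) + 2·(3/18) = 17/18.
E[U | V ≥ 3] = (17/18) / (11/18) = 17/11.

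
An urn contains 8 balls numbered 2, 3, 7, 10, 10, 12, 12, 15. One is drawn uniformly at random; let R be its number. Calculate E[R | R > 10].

P(R > 10) = 3/8.
Σ over the event: 12·1/4 + 15·1/8 = 39/8.
E[R | R > 10] = (39/8) / (3/8) = 13.

13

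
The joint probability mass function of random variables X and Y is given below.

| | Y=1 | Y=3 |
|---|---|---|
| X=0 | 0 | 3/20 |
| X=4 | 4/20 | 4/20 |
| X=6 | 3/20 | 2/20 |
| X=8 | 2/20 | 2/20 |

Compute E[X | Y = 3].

P(Y = 3) = 11/20.
Σ X·P over the event = 0·(3/20) + 4·(4/20) + 6·(2/20) + 8·(2/20) = 11/5.
E[X | Y = 3] = (11/5) / (11/20) = 4.

4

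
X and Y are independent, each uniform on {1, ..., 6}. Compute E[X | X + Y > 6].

13/3

P(X + Y > 6) = 7/12.
Summing X·P(x,y) over outcomes with X + Y > 6 gives 91/36.
E[X | X + Y > 6] = (91/36) / (7/12) = 13/3.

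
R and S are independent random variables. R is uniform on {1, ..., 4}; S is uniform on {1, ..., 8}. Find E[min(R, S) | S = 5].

Outcomes with S = 5: (1,5), (2,5), (3,5), (4,5), each with probability 1/32.
E[min(R, S) | S = 5] = (1 + 2 + 3 + 4) / 4 = 5/2.

5/2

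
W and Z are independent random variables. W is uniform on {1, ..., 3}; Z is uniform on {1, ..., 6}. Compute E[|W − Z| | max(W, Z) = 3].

6/5

Outcomes with max(W, Z) = 3: (1,3), (2,3), (3,1), (3,2), (3,3), each with probability 1/18.
E[|W − Z| | max(W, Z) = 3] = (2 + 1 + 2 + 1 + 0) / 5 = 6/5.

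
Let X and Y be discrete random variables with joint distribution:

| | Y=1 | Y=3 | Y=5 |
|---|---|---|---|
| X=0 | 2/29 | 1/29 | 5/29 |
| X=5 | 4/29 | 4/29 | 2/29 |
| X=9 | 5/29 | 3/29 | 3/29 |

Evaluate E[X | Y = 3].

P(Y = 3) = 8/29.
Σ X·P over the event = 0·(1/29) + 5·(4/29) + 9·(3/29) = 47/29.
E[X | Y = 3] = (47/29) / (8/29) = 47/8.

47/8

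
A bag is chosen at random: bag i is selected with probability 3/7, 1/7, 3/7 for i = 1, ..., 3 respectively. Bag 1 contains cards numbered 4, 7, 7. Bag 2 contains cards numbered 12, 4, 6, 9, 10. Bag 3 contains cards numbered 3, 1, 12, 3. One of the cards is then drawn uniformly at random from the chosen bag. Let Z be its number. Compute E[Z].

E[Z | bag 1] = (4+7+7)/3 = 6.
E[Z | bag 2] = (12+4+6+9+10)/5 = 41/5.
E[Z | bag 3] = (3+1+12+3)/4 = 19/4.
By the law of total expectation,
E[Z] = (3/7)·(6) + (1/7)·(41/5) + (3/7)·(19/4) = 809/140.

809/140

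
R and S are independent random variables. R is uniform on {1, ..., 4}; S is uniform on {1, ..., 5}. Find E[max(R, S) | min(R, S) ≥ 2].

23/6

P(min(R, S) ≥ 2) = 3/5.
Summing max(R,S)·P(x,y) over outcomes with min(R, S) ≥ 2 gives 23/10.
E[max(R, S) | min(R, S) ≥ 2] = (23/10) / (3/5) = 23/6.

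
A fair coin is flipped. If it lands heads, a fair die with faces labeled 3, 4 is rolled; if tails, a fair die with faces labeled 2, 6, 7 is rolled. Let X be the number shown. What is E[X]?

E[X | heads] = (3+4)/2 = 7/2.
E[X | tails] = (2+6+7)/3 = 5.
E[X] = (1/2)·(7/2) + (1/2)·(5) = 17/4.

17/4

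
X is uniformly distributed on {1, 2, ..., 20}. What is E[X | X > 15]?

Given X > 15, X is equally likely to be any of {16, 17, 18, 19, 20}.
E[X | X > 15] = (16 + 17 + 18 + 19 + 20) / 5 = 18.

18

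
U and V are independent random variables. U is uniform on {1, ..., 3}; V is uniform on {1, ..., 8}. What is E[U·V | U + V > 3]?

P(U + V > 3) = 7/8.
Summing UV·P(x,y) over outcomes with U + V > 3 gives 211/24.
E[U·V | U + V > 3] = (211/24) / (7/8) = 211/21.

211/21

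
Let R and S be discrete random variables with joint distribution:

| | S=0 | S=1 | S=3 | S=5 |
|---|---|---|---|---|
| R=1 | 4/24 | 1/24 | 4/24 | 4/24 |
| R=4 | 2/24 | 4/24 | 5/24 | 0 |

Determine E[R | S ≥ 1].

P(S ≥ 1) = 3/4.
Summing R·P(R=x,S=y) over the conditioning event gives 15/8.
E[R | S ≥ 1] = (15/8) / (3/4) = 5/2.

5/2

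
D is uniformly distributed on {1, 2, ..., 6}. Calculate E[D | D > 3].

Given D > 3, D is equally likely to be any of {4, 5, 6}.
E[D | D > 3] = (4 + 5 + 6) / 3 = 5.

5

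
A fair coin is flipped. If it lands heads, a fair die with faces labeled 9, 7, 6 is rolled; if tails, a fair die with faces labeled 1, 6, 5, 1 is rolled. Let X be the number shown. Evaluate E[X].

127/24

E[X | heads] = (9+7+6)/3 = 22/3.
E[X | tails] = (1+6+5+1)/4 = 13/4.
By the law of total expectation,
E[X] = (1/2)·(22/3) + (1/2)·(13/4) = 127/24.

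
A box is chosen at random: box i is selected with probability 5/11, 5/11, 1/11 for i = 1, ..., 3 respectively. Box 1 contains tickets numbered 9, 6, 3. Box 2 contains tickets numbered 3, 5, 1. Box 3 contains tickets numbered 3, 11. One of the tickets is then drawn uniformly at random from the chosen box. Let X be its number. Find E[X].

E[X | box 1] = (9+6+3)/3 = 6.
E[X | box 2] = (3+5+1)/3 = 3.
E[X | box 3] = (3+11)/2 = 7.
E[X] = (5/11)·(6) + (5/11)·(3) + (1/11)·(7) = 52/11.

52/11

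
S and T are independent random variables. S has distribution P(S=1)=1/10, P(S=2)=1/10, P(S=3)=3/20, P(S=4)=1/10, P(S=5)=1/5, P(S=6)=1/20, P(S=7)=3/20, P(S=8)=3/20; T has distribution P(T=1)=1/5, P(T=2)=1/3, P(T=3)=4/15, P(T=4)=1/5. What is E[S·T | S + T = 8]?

51/4

P(S + T = 8) = 3/25.
Summing ST·P(x,y) over outcomes with S + T = 8 gives 153/100.
E[S·T | S + T = 8] = (153/100) / (3/25) = 51/4.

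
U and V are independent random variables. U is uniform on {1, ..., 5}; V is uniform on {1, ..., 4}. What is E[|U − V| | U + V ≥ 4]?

P(U + V ≥ 4) = 17/20.
Summing |U−V|·P(x,y) over outcomes with U + V ≥ 4 gives 7/5.
E[|U − V| | U + V ≥ 4] = (7/5) / (17/20) = 28/17.

28/17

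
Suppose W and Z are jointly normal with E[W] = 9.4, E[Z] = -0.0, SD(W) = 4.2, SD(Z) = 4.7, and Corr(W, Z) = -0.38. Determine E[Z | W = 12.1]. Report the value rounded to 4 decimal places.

-1.1481

For a bivariate normal, E[Z | W=x] = μ_Z + ρ·(σ_Z/σ_W)·(x − μ_W).
E[Z | W=12.1] = -0.0 + (-0.38)·(4.7/4.2)·(12.1 − (9.4)) = -0.0 + (-0.42524)·(2.7) = -1.1481.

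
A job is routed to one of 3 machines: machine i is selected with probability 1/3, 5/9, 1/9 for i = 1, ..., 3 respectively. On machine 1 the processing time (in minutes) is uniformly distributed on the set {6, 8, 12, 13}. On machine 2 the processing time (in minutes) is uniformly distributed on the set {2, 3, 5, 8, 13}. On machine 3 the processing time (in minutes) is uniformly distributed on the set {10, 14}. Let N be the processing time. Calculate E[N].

289/36

E[N | machine 1] = (6+8+12+13)/4 = 39/4.
E[N | machine 2] = (2+3+5+8+13)/5 = 31/5.
E[N | machine 3] = (10+14)/2 = 12.
E[N] = (1/3)·(39/4) + (5/9)·(31/5) + (1/9)·(12) = 289/36.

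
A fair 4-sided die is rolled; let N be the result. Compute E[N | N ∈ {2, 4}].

P(N ∈ {2, 4}) = 1/2.
Σ over the event: 2·1/4 + 4·1/4 = 3/2.
E[N | N ∈ {2, 4}] = (3/2) / (1/2) = 3.

3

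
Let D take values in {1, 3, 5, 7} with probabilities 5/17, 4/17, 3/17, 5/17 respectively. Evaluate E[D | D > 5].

P(D > 5) = 5/17.
Σ over the event: 7·5/17 = 35/17.
E[D | D > 5] = (35/17) / (5/17) = 7.

7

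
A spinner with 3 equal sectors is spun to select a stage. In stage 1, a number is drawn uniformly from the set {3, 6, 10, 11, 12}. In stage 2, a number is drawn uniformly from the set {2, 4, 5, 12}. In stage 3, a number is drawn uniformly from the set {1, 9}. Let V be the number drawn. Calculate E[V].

E[V | stage 1] = (3+6+10+11+12)/5 = 42/5.
E[V | stage 2] = (2+4+5+12)/4 = 23/4.
E[V | stage 3] = (1+9)/2 = 5.
E[V] = (1/3)·(42/5) + (1/3)·(23/4) + (1/3)·(5) = 383/60.

383/60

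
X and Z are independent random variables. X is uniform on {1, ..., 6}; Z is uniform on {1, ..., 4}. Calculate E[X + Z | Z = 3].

13/2

Outcomes with Z = 3: (1,3), (2,3), (3,3), (4,3), (5,3), (6,3), each with probability 1/24.
E[X + Z | Z = 3] = (4 + 5 + 6 + 7 + 8 + 9) / 6 = 13/2.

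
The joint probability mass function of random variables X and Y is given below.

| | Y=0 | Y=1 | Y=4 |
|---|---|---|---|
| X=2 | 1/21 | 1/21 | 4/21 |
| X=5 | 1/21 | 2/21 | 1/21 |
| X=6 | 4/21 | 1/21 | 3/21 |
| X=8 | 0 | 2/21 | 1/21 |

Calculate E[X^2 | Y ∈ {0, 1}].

391/12

P(Y ∈ {0, 1}) = 4/7.
Σ X^2·P over the event = 4·(1/21) + 4·(1/21) + 25·(1/21) + 25·(2/21) + 36·(4/21) + 36·(1/21) + 64·(2/21) = 391/21.
E[X^2 | Y ∈ {0, 1}] = (391/21) / (4/7) = 391/12.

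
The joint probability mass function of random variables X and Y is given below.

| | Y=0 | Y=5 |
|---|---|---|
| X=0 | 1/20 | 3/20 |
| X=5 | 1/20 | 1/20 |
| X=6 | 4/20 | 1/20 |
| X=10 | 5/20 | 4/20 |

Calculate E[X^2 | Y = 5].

461/9

P(Y = 5) = 9/20.
Summing X^2·P(X=x,Y=y) over the conditioning event gives 461/20.
E[X^2 | Y = 5] = (461/20) / (9/20) = 461/9.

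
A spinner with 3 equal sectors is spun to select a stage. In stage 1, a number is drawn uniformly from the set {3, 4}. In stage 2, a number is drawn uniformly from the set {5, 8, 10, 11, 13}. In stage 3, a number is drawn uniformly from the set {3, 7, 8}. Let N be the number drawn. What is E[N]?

63/10

E[N | stage 1] = (3+4)/2 = 7/2.
E[N | stage 2] = (5+8+10+11+13)/5 = 47/5.
E[N | stage 3] = (3+7+8)/3 = 6.
By the law of total expectation,
E[N] = (1/3)·(7/2) + (1/3)·(47/5) + (1/3)·(6) = 63/10.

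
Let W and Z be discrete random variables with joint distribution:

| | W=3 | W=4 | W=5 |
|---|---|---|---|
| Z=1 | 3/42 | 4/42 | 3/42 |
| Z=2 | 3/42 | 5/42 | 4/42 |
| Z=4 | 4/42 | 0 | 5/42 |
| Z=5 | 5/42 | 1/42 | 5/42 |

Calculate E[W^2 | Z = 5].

186/11

P(Z = 5) = 11/42.
Σ W^2·P over the event = 9·(5/42) + 16·(1/42) + 25·(5/42) = 31/7.
E[W^2 | Z = 5] = (31/7) / (11/42) = 186/11.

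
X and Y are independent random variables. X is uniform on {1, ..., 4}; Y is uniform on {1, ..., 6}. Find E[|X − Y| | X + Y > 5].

15/7

P(X + Y > 5) = 7/12.
Summing |X−Y|·P(x,y) over outcomes with X + Y > 5 gives 5/4.
E[|X − Y| | X + Y > 5] = (5/4) / (7/12) = 15/7.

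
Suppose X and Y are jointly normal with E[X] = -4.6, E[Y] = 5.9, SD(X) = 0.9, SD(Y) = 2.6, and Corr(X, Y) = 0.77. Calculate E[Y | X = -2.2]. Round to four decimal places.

E[Y | X=x] = μ_Y + ρ(σ_Y/σ_X)(x − μ_X) for jointly normal variables.
E[Y | X=-2.2] = 5.9 + (0.77)·(2.6/0.9)·(-2.2 − (-4.6)) = 5.9 + (2.22444)·(2.4) = 11.2387.

11.2387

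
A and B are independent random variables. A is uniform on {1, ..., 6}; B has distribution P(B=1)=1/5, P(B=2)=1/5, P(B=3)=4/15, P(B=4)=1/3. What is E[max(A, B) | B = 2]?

P(B = 2) = 1/5.
Summing max(A,B)·P(x,y) over outcomes with B = 2 gives 11/15.
E[max(A, B) | B = 2] = (11/15) / (1/5) = 11/3.

11/3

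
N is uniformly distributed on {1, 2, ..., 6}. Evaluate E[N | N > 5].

Given N > 5, N is equally likely to be any of {6}.
E[N | N > 5] = (6) / 1 = 6.

6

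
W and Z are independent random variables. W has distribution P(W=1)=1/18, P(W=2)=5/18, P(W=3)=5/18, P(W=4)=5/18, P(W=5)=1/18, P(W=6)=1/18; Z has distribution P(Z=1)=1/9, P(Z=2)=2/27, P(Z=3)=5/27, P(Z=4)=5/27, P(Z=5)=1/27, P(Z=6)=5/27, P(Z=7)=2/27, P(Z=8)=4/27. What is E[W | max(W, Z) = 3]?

P(max(W, Z) = 3) = 40/243.
Summing W·P(x,y) over outcomes with max(W, Z) = 3 gives 205/486.
E[W | max(W, Z) = 3] = (205/486) / (40/243) = 41/16.

41/16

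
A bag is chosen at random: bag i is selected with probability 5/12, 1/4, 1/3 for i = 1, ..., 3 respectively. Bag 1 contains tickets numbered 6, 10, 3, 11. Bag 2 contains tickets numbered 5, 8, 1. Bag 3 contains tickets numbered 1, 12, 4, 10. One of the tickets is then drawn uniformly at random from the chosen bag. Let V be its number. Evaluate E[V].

157/24

E[V | bag 1] = (6+10+3+11)/4 = 15/2.
E[V | bag 2] = (5+8+1)/3 = 14/3.
E[V | bag 3] = (1+12+4+10)/4 = 27/4.
E[V] = (5/12)·(15/2) + (1/4)·(14/3) + (1/3)·(27/4) = 157/24.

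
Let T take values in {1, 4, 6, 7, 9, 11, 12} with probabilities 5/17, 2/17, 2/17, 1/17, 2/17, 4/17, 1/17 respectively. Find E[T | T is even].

32/5

P(T is even) = 5/17.
Σ over the event: 4·2/17 + 6·2/17 + 12·1/17 = 32/17.
E[T | T is even] = (32/17) / (5/17) = 32/5.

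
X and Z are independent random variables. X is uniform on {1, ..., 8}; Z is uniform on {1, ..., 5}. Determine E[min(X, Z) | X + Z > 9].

4

Outcomes with X + Z > 9: (5,5), (6,4), (6,5), (7,3), (7,4), (7,5), (8,2), (8,3), (8,4), (8,5), each with probability 1/40.
E[min(X, Z) | X + Z > 9] = (5 + 4 + 5 + 3 + 4 + 5 + 2 + 3 + 4 + 5) / 10 = 4.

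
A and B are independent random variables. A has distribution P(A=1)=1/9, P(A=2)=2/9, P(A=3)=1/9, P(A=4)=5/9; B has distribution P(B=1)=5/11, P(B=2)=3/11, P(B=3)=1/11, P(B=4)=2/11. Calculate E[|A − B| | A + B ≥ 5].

P(A + B ≥ 5) = 23/33.
Summing |A−B|·P(x,y) over outcomes with A + B ≥ 5 gives 131/99.
E[|A − B| | A + B ≥ 5] = (131/99) / (23/33) = 131/69.

131/69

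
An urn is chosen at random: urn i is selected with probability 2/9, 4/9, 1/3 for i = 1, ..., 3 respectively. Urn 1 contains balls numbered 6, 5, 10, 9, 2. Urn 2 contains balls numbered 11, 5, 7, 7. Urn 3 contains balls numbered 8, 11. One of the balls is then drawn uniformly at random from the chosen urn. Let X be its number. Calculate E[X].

E[X | urn 1] = (6+5+10+9+2)/5 = 32/5.
E[X | urn 2] = (11+5+7+7)/4 = 15/2.
E[X | urn 3] = (8+11)/2 = 19/2.
E[X] = (2/9)·(32/5) + (4/9)·(15/2) + (1/3)·(19/2) = 713/90.

713/90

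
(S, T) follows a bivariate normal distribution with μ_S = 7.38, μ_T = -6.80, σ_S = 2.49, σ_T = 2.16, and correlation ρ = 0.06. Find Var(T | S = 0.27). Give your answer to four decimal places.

The conditional variance in a bivariate normal is σ_T²(1 − ρ²), independent of x.
Var(T | S=0.27) = (2.16)²·(1 − (0.06)²) = 4.6656·0.9964 = 4.6488.

4.6488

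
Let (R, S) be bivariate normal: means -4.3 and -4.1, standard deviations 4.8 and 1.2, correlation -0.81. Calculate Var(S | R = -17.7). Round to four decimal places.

For a bivariate normal, Var(S | R=x) = σ_S²(1 − ρ²).
Var(S | R=-17.7) = (1.2)²·(1 − (-0.81)²) = 1.44·0.3439 = 0.4952.

0.4952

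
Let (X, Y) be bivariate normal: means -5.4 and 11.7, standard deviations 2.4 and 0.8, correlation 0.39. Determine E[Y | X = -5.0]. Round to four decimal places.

11.7520

For a bivariate normal, E[Y | X=x] = μ_Y + ρ·(σ_Y/σ_X)·(x − μ_X).
E[Y | X=-5.0] = 11.7 + (0.39)·(0.8/2.4)·(-5.0 − (-5.4)) = 11.7 + (0.13)·(0.4) = 11.7520.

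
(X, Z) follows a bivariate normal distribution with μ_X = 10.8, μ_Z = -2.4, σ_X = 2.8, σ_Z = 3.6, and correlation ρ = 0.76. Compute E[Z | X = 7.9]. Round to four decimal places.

-5.2337

E[Z | X=x] = μ_Z + ρ(σ_Z/σ_X)(x − μ_X) for jointly normal variables.
E[Z | X=7.9] = -2.4 + (0.76)·(3.6/2.8)·(7.9 − (10.8)) = -2.4 + (0.97714)·(-2.9) = -5.2337.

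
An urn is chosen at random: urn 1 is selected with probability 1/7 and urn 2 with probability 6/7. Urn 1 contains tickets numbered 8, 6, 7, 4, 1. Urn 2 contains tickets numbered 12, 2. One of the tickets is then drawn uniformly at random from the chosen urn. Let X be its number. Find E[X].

E[X | urn 1] = (8+6+7+4+1)/5 = 26/5.
E[X | urn 2] = (12+2)/2 = 7.
E[X] = (1/7)·(26/5) + (6/7)·(7) = 236/35.

236/35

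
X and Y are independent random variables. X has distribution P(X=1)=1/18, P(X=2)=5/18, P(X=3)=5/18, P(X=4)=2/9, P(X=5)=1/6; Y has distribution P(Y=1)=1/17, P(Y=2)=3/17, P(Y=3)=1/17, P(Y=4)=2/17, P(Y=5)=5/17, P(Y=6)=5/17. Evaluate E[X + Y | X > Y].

P(X > Y) = 11/51.
Summing (X+Y)·P(x,y) over outcomes with X > Y gives 389/306.
E[X + Y | X > Y] = (389/306) / (11/51) = 389/66.

389/66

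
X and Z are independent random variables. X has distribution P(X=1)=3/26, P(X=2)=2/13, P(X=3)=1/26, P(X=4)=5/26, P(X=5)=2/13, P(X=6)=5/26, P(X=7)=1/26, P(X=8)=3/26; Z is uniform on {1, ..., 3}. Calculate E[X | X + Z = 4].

7/4

P(X + Z = 4) = 4/39.
Summing X·P(x,y) over outcomes with X + Z = 4 gives 7/39.
E[X | X + Z = 4] = (7/39) / (4/39) = 7/4.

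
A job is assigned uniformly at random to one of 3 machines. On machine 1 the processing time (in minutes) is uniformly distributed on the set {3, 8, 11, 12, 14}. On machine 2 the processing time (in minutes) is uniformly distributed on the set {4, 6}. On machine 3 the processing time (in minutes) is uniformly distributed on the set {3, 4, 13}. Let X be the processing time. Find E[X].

E[X | machine 1] = (3+8+11+12+14)/5 = 48/5.
E[X | machine 2] = (4+6)/2 = 5.
E[X | machine 3] = (3+4+13)/3 = 20/3.
By the law of total expectation,
E[X] = (1/3)·(48/5) + (1/3)·(5) + (1/3)·(20/3) = 319/45.

319/45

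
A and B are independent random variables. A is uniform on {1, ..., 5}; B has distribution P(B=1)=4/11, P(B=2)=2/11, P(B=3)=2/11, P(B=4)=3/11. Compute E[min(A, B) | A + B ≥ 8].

P(A + B ≥ 8) = 8/55.
Summing min(A,B)·P(x,y) over outcomes with A + B ≥ 8 gives 6/11.
E[min(A, B) | A + B ≥ 8] = (6/11) / (8/55) = 15/4.

15/4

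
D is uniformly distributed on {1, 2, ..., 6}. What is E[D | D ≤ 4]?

Given D ≤ 4, D is equally likely to be any of {1, 2, 3, 4}.
E[D | D ≤ 4] = (1 + 2 + 3 + 4) / 4 = 5/2.

5/2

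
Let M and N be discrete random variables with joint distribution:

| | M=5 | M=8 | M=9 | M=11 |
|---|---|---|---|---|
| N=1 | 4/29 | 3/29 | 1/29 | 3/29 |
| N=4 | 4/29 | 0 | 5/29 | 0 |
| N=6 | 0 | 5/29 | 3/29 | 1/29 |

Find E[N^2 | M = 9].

P(M = 9) = 9/29.
Σ N^2·P over the event = 1·(1/29) + 16·(5/29) + 36·(3/29) = 189/29.
E[N^2 | M = 9] = (189/29) / (9/29) = 21.

21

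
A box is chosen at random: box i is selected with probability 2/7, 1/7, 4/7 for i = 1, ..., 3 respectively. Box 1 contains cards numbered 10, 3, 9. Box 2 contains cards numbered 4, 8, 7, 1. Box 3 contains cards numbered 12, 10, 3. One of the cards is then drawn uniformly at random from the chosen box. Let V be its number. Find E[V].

E[V | box 1] = (10+3+9)/3 = 22/3.
E[V | box 2] = (4+8+7+1)/4 = 5.
E[V | box 3] = (12+10+3)/3 = 25/3.
E[V] = (2/7)·(22/3) + (1/7)·(5) + (4/7)·(25/3) = 53/7.

53/7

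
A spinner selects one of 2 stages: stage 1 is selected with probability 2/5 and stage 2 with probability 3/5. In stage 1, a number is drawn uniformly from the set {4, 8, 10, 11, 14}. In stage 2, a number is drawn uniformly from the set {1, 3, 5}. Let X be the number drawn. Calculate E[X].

139/25

E[X | stage 1] = (4+8+10+11+14)/5 = 47/5.
E[X | stage 2] = (1+3+5)/3 = 3.
By the law of total expectation,
E[X] = (2/5)·(47/5) + (3/5)·(3) = 139/25.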